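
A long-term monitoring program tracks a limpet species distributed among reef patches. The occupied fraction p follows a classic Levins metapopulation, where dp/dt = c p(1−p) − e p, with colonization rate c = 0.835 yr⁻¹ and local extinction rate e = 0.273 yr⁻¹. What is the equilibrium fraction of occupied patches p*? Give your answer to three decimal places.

At equilibrium, colonization balances extinction: c·p*·(1−p*) = e·p*.
So p* = 1 − e/c = 1 − 0.273/0.835 = 1 − 0.3269 = 0.6731.

0.673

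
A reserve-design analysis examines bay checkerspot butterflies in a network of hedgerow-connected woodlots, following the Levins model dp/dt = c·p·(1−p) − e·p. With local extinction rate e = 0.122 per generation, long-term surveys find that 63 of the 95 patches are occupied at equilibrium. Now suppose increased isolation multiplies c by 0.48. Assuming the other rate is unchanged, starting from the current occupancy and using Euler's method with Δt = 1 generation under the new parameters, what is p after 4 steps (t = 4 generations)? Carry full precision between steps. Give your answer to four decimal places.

0.5318

Observed p* = 63/95 = 0.66316.
Balance c(1−p*) = e gives c = e/(1 − 0.66316) = 0.122/0.33684 = 0.36219.
Starting from p₀ = 0.66316; update p ← p + (dp/dt)·Δt with the new parameters.
step 1: Δp = -0.04207, p = 0.62109
step 2: Δp = -0.03486, p = 0.58623
step 3: Δp = -0.02935, p = 0.55688
step 4: Δp = -0.02504, p = 0.53184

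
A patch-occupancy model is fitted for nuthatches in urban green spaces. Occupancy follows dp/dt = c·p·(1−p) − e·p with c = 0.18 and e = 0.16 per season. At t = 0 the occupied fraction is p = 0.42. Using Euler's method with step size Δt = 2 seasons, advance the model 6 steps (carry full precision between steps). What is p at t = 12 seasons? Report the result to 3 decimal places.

0.254

Update rule: p ← p + [c·p·(1−p) − e·p]·Δt with Δt = 2.
t = 2: p = 0.42000 + (-0.04670) = 0.37330
t = 4: p = 0.37330 + (-0.03523) = 0.33806
t = 6: p = 0.33806 + (-0.02762) = 0.31044
t = 8: p = 0.31044 + (-0.02228) = 0.28816
t = 10: p = 0.28816 + (-0.01837) = 0.26980
t = 12: p = 0.26980 + (-0.01541) = 0.25438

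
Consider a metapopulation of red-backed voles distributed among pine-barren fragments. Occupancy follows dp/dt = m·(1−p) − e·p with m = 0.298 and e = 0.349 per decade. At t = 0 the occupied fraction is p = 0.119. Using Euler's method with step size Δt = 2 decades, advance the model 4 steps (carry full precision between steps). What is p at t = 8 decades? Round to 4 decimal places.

Update rule: p ← p + [m·(1−p) − e·p]·Δt with Δt = 2.
p: 0.11900 → 0.56101  (Δp = +0.44201)
p: 0.56101 → 0.43106  (Δp = -0.12995)
p: 0.43106 → 0.46927  (Δp = +0.03821)
p: 0.46927 → 0.45804  (Δp = -0.01123)

0.4580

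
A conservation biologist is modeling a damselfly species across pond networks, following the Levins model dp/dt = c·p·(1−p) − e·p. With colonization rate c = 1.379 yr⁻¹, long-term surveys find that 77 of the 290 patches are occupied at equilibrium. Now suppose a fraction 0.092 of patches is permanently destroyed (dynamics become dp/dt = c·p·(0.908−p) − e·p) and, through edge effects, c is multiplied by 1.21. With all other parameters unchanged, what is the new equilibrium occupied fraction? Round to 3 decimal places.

Observed p* = 77/290 = 0.26552.
Balance c(1−p*) = e gives e = 1.379×(1 − 0.26552) = 1.01285.
New p* = 0.908 − e/c = 0.908 − 1.01285/1.66859 = 0.30099.

0.301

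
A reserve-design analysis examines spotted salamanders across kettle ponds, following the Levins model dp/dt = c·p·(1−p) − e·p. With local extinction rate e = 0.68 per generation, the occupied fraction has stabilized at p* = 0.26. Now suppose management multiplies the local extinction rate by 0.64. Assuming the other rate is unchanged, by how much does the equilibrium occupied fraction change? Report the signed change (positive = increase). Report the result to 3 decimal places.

Balance c(1−p*) = e gives c = e/(1 − 0.26000) = 0.68/0.74000 = 0.91892.
New p* = 1 − e/c = 1 − 0.43520/0.91892 = 0.52640.
Δp* = 0.52640 − 0.26000 = +0.26640.

0.266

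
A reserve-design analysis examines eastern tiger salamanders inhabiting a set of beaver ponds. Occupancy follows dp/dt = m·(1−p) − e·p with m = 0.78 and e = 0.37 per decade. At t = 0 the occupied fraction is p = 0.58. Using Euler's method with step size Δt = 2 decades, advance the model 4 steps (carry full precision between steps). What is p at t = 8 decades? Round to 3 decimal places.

Update rule: p ← p + [m·(1−p) − e·p]·Δt with Δt = 2.
step 1: Δp = +0.22600, p = 0.80600
step 2: Δp = -0.29380, p = 0.51220
step 3: Δp = +0.38194, p = 0.89414
step 4: Δp = -0.49652, p = 0.39762

0.398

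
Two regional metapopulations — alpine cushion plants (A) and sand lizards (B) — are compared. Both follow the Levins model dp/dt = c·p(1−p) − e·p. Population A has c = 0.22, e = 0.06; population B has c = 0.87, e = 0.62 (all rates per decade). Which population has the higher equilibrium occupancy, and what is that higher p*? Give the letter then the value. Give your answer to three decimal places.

A: p*_A = 1 − 0.06/0.22 = 0.7273.
B: p*_B = 1 − 0.62/0.87 = 0.2874.
A is higher at 0.7273.

A, 0.727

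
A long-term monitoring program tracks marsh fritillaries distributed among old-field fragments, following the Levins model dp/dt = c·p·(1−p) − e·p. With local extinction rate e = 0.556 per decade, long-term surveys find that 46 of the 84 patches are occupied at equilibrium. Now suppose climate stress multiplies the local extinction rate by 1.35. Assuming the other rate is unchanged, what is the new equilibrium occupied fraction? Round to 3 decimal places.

Observed p* = 46/84 = 0.54762.
Balance c(1−p*) = e gives c = e/(1 − 0.54762) = 0.556/0.45238 = 1.22906.
New p* = 1 − e/c = 1 − 0.75060/1.22906 = 0.38929.

0.389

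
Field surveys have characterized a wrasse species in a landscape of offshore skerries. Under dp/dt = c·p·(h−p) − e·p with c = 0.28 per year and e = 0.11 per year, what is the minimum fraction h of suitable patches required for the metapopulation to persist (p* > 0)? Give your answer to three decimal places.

0.393

p* = h − e/c is positive only when h > e/c.
h_min = e/c = 0.11/0.28 = 0.3929.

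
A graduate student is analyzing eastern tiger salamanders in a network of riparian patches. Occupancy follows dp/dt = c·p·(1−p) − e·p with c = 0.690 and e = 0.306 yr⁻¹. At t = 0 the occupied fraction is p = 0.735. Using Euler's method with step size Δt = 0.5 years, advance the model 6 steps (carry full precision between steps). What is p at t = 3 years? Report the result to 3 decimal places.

0.595

Update rule: p ← p + [c·p·(1−p) − e·p]·Δt with Δt = 0.5.
p: 0.73500 → 0.68974  (Δp = -0.04526)
p: 0.68974 → 0.65804  (Δp = -0.03170)
p: 0.65804 → 0.63499  (Δp = -0.02305)
p: 0.63499 → 0.61780  (Δp = -0.01719)
p: 0.61780 → 0.60474  (Δp = -0.01306)
p: 0.60474 → 0.59468  (Δp = -0.01006)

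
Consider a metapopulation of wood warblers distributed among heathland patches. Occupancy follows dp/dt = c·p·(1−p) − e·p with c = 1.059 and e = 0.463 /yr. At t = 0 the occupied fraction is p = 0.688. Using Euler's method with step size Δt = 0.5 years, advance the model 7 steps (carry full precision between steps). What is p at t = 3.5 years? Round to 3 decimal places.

0.571

Update rule: p ← p + [c·p·(1−p) − e·p]·Δt with Δt = 0.5.
  1  |  dp/dt·Δt = -0.045612  |  p_1 = 0.642388
  2  |  dp/dt·Δt = -0.027073  |  p_2 = 0.615315
  3  |  dp/dt·Δt = -0.017112  |  p_3 = 0.598204
  4  |  dp/dt·Δt = -0.011216  |  p_4 = 0.586988
  5  |  dp/dt·Δt = -0.007519  |  p_5 = 0.579469
  6  |  dp/dt·Δt = -0.005116  |  p_6 = 0.574353
  7  |  dp/dt·Δt = -0.003515  |  p_7 = 0.570838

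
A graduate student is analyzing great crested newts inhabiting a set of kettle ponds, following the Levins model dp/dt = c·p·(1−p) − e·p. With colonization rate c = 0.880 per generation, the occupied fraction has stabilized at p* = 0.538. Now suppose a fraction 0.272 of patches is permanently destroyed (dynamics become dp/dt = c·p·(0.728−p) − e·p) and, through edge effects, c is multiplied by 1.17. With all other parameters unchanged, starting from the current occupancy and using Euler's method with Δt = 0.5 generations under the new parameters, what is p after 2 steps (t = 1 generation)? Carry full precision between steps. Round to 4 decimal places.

Balance c(1−p*) = e gives e = 0.880×(1 − 0.53800) = 0.40656.
Starting from p₀ = 0.53800; update p ← p + (dp/dt)·Δt with the new parameters.
  1  |  dp/dt·Δt = -0.056742  |  p_1 = 0.481258
  2  |  dp/dt·Δt = -0.036699  |  p_2 = 0.444559

0.4446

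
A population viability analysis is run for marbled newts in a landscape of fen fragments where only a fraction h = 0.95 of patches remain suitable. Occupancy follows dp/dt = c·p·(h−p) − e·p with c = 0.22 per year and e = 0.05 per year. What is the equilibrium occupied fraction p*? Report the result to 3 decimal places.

0.723

Setting dp/dt = 0 and dividing by p* gives c·(h−p*) = e.
So p* = h − e/c = 0.95 − 0.05/0.22 = 0.95 − 0.2273 = 0.7227.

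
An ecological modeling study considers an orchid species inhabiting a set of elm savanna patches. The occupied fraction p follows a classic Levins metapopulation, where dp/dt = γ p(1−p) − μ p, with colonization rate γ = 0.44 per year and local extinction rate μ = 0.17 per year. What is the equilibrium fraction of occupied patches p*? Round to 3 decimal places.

Setting dp/dt = 0 and dividing through by p* gives γ·(1−p*) = μ.
So p* = 1 − μ/γ = 1 − 0.17/0.44 = 1 − 0.3864 = 0.6136.

0.614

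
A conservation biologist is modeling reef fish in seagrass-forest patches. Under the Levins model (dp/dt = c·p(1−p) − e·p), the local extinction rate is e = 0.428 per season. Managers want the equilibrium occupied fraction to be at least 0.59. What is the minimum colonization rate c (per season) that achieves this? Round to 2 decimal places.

p* = 1 − e/c ≥ 0.59 requires e/c ≤ 0.4100, i.e. c ≥ e/0.4100.
c_min = 0.428/0.4100 = 1.0439.

1.04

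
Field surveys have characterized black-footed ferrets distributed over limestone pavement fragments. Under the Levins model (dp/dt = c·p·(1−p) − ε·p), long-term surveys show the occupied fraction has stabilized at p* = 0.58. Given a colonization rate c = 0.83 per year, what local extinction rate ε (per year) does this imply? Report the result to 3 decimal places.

At equilibrium c(1−p*) = ε.
ε = 0.83 × (1 − 0.58) = 0.83 × 0.4200 = 0.3486.

0.349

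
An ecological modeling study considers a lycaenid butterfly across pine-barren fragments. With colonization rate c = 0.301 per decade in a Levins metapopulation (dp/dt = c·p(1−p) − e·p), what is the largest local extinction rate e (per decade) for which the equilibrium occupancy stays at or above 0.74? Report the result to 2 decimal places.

0.08

1 − e/c ≥ 0.74 ⇒ e ≤ c(1 − 0.74) = 0.301 × 0.2600.
e_max = 0.0783.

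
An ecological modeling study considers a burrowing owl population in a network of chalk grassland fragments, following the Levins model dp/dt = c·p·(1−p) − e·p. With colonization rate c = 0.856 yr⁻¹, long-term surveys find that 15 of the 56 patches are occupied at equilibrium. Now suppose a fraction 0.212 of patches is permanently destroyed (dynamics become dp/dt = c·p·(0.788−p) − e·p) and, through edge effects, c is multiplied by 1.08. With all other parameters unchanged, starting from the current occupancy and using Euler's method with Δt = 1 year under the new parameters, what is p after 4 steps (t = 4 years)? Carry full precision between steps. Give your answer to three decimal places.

0.173

Observed p* = 15/56 = 0.26786.
Balance c(1−p*) = e gives e = 0.856×(1 − 0.26786) = 0.62671.
Starting from p₀ = 0.26786; update p ← p + (dp/dt)·Δt with the new parameters.
step 1: Δp = -0.03907, p = 0.22879
step 2: Δp = -0.02511, p = 0.20368
step 3: Δp = -0.01762, p = 0.18606
step 4: Δp = -0.01307, p = 0.17299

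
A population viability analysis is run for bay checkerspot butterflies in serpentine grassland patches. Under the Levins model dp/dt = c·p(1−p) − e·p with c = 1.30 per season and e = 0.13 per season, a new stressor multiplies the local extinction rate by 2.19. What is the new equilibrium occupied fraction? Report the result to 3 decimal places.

Before: p* = 1 − 0.13/1.30 = 0.9000.
After the change, c = 1.3, e = 0.2847, so p* = 1 − 0.2847/1.3 = 0.7810.

0.781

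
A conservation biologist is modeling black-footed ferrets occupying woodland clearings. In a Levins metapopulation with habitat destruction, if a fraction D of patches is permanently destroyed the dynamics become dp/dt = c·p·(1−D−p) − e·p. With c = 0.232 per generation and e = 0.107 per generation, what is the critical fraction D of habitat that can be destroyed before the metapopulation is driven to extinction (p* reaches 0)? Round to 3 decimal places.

0.539

The nontrivial equilibrium is p* = (1−D) − e/c; extinction occurs when this hits zero.
So D_crit = 1 − e/c = 1 − 0.107/0.232 = 1 − 0.4612 = 0.5388.
This equals the undisturbed p*, a classic result of Lande's extension.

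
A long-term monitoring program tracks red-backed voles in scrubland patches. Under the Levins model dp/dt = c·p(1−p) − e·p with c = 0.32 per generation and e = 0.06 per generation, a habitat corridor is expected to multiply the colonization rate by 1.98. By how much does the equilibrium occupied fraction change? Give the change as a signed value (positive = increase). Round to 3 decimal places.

0.093

Before: p* = 1 − 0.06/0.32 = 0.8125.
After the change, c = 0.6336, e = 0.06, so p* = 1 − 0.06/0.6336 = 0.9053.
Δp* = 0.9053 − 0.8125 = +0.0928.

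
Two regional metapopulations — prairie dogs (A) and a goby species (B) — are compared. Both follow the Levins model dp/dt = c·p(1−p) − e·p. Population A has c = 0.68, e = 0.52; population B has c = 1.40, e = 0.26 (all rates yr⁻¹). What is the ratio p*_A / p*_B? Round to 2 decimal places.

0.29

A: p*_A = 1 − 0.52/0.68 = 0.2353.
B: p*_B = 1 − 0.26/1.40 = 0.8143.
p*_A / p*_B = 0.2353/0.8143 = 0.2890.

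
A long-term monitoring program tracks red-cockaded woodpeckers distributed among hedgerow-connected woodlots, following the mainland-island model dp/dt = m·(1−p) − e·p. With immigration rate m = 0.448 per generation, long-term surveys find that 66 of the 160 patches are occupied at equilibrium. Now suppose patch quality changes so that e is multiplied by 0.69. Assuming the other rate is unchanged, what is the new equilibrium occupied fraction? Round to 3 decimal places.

0.504

Observed p* = 66/160 = 0.41250.
Balance m(1−p*) = e·p* gives e = m(1−p*)/p* = 0.448×0.58750/0.41250 = 0.63806.
New p* = m/(m+e) = 0.44800/(0.44800+0.44026) = 0.50436.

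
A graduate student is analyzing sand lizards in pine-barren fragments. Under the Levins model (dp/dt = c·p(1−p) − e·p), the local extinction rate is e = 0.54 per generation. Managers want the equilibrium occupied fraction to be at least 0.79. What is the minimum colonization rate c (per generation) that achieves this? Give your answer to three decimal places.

p* = 1 − e/c ≥ 0.79 requires e/c ≤ 0.2100, i.e. c ≥ e/0.2100.
c_min = 0.54/0.2100 = 2.5714.

2.571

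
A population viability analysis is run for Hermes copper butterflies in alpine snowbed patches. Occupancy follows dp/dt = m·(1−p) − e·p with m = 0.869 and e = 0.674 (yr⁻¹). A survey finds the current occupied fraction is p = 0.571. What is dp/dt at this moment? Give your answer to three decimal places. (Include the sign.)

Colonization term: m·(1−p) = 0.869×0.4290 = 0.37280.
Extinction term: e·p = 0.38485.
dp/dt = 0.37280 − 0.38485 = -0.01205.

-0.012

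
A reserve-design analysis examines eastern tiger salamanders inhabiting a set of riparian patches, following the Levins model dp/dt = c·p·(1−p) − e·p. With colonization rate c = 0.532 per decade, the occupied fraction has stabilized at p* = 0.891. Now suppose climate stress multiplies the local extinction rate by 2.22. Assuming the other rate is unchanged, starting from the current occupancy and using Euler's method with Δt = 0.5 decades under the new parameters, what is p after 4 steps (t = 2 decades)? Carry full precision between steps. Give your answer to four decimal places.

Balance c(1−p*) = e gives e = 0.532×(1 − 0.89100) = 0.05799.
Starting from p₀ = 0.89100; update p ← p + (dp/dt)·Δt with the new parameters.
step 1: Δp = -0.03152, p = 0.85948
step 2: Δp = -0.02320, p = 0.83629
step 3: Δp = -0.01741, p = 0.81888
step 4: Δp = -0.01326, p = 0.80562

0.8056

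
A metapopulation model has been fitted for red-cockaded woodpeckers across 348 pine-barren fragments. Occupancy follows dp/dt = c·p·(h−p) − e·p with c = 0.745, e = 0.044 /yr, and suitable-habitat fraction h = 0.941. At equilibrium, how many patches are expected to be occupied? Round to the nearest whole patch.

307

p* = h − e/c = 0.941 − 0.0591 = 0.8819.
Expected occupied patches = N × p* = 348 × 0.8819 = 306.91 ≈ 307.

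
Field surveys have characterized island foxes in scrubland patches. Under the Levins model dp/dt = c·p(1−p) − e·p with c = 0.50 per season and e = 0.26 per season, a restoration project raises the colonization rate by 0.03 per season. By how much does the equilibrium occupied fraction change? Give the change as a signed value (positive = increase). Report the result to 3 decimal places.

Before: p* = 1 − 0.26/0.50 = 0.4800.
After the change, c = 0.53, e = 0.26, so p* = 1 − 0.26/0.53 = 0.5094.
Δp* = 0.5094 − 0.4800 = +0.0294.

0.029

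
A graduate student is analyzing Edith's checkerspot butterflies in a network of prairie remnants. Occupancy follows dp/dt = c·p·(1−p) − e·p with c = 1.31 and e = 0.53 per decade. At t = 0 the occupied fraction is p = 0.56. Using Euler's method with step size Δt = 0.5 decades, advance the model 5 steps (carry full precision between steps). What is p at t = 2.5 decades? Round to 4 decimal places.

0.5921

Update rule: p ← p + [c·p·(1−p) − e·p]·Δt with Δt = 0.5.
  1  |  dp/dt·Δt = +0.012992  |  p_1 = 0.572992
  2  |  dp/dt·Δt = +0.008417  |  p_2 = 0.581409
  3  |  dp/dt·Δt = +0.005336  |  p_3 = 0.586745
  4  |  dp/dt·Δt = +0.003334  |  p_4 = 0.590079
  5  |  dp/dt·Δt = +0.002064  |  p_5 = 0.592143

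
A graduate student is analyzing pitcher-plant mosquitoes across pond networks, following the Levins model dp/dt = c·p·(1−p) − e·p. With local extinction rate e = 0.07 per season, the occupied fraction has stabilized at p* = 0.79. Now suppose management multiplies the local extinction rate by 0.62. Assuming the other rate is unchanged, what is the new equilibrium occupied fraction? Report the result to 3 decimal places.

0.870

Balance c(1−p*) = e gives c = e/(1 − 0.79000) = 0.07/0.21000 = 0.33333.
New p* = 1 − e/c = 1 − 0.04340/0.33333 = 0.86980.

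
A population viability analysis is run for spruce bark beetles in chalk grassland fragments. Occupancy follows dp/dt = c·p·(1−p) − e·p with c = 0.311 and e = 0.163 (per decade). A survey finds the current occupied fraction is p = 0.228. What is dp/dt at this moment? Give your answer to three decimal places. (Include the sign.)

0.018

Colonization term: c·p·(1−p) = 0.311×0.228×0.7720 = 0.05474.
Extinction term: e·p = 0.03716.
dp/dt = 0.05474 − 0.03716 = 0.01758.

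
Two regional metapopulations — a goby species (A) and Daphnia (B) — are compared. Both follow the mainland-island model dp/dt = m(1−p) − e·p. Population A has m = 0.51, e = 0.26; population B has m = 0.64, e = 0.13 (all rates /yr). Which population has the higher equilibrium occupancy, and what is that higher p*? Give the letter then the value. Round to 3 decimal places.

B, 0.831

A: p*_A = m/(m+e) = 0.51/0.7700 = 0.6623.
B: p*_B = 0.64/0.7700 = 0.8312.
B is higher at 0.8312.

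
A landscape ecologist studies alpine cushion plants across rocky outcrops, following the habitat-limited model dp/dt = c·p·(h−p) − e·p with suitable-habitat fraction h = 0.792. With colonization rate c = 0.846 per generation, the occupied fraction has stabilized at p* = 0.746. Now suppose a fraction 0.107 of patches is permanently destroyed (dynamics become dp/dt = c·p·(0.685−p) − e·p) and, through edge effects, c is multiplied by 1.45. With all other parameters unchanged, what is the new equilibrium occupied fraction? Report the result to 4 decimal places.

Balance c(h−p*) = e gives e = 0.846×(0.792 − 0.74600) = 0.03892.
New p* = 0.685 − e/c = 0.685 − 0.03892/1.22670 = 0.65327.

0.6533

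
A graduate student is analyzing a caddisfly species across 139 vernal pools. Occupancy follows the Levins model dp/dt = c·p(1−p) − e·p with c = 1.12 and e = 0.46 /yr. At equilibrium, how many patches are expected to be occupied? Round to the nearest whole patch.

p* = 1 − e/c = 1 − 0.46/1.12 = 0.5893.
Expected occupied patches = N × p* = 139 × 0.5893 = 81.91 ≈ 82.

82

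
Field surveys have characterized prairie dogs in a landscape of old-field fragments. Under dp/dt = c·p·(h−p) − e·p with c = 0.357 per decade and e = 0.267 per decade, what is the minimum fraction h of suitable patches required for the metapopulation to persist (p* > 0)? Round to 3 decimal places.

p* = h − e/c is positive only when h > e/c.
h_min = e/c = 0.267/0.357 = 0.7479.

0.748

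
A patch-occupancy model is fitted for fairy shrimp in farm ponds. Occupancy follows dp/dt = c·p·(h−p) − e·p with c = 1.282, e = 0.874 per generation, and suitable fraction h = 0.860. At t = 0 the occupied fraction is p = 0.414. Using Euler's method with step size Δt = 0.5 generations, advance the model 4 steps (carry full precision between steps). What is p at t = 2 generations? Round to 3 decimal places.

Update rule: p ← p + [c·p·(h−p) − e·p]·Δt with Δt = 0.5.
  1  |  dp/dt·Δt = -0.062561  |  p_1 = 0.351439
  2  |  dp/dt·Δt = -0.039014  |  p_2 = 0.312425
  3  |  dp/dt·Δt = -0.026870  |  p_3 = 0.285555
  4  |  dp/dt·Δt = -0.019641  |  p_4 = 0.265914

0.266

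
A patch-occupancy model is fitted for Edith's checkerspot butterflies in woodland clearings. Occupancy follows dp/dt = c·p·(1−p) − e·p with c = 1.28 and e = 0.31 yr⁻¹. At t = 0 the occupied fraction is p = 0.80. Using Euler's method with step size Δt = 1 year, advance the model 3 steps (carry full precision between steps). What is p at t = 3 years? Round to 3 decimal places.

Update rule: p ← p + [c·p·(1−p) − e·p]·Δt with Δt = 1.
step 1: Δp = -0.04320, p = 0.75680
step 2: Δp = +0.00098, p = 0.75778
step 3: Δp = +0.00003, p = 0.75781

0.758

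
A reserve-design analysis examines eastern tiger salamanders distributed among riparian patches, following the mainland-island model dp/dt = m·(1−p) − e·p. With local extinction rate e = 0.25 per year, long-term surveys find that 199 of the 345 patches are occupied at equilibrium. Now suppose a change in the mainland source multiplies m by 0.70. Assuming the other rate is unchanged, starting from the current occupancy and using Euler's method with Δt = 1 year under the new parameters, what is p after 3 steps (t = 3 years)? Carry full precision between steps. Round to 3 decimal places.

0.500

Observed p* = 199/345 = 0.57681.
Balance m(1−p*) = e·p* gives m = e·p*/(1−p*) = 0.25×0.57681/0.42319 = 0.34075.
Starting from p₀ = 0.57681; update p ← p + (dp/dt)·Δt with the new parameters.
t = 1: p = 0.57681 + (-0.04326) = 0.53355
t = 2: p = 0.53355 + (-0.02213) = 0.51142
t = 3: p = 0.51142 + (-0.01132) = 0.50011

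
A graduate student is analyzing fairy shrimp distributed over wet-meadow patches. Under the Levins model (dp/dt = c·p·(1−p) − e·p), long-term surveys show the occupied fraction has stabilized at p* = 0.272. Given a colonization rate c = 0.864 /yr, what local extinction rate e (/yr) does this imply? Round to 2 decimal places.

0.63

At equilibrium c(1−p*) = e.
e = 0.864 × (1 − 0.272) = 0.864 × 0.7280 = 0.6290.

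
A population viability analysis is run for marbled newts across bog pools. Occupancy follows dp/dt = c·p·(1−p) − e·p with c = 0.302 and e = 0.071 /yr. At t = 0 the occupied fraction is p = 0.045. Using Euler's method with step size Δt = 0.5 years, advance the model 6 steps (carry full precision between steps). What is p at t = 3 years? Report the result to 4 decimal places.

Update rule: p ← p + [c·p·(1−p) − e·p]·Δt with Δt = 0.5.
p: 0.04500 → 0.04989  (Δp = +0.00489)
p: 0.04989 → 0.05528  (Δp = +0.00539)
p: 0.05528 → 0.06120  (Δp = +0.00592)
p: 0.06120 → 0.06770  (Δp = +0.00650)
p: 0.06770 → 0.07483  (Δp = +0.00713)
p: 0.07483 → 0.08263  (Δp = +0.00780)

0.0826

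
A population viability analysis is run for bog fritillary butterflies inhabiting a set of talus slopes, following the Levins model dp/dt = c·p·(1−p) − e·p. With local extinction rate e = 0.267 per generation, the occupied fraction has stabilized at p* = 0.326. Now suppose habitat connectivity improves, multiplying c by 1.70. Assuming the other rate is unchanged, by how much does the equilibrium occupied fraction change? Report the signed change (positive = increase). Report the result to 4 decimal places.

Balance c(1−p*) = e gives c = e/(1 − 0.32600) = 0.267/0.67400 = 0.39614.
New p* = 1 − e/c = 1 − 0.26700/0.67344 = 0.60353.
Δp* = 0.60353 − 0.32600 = +0.27753.

0.2775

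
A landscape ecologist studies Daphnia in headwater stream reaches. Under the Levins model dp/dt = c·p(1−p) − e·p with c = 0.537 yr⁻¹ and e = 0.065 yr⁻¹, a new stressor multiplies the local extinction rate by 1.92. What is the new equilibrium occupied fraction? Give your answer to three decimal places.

0.768

Before: p* = 1 − 0.065/0.537 = 0.8790.
After the change, c = 0.537, e = 0.1248, so p* = 1 − 0.1248/0.537 = 0.7676.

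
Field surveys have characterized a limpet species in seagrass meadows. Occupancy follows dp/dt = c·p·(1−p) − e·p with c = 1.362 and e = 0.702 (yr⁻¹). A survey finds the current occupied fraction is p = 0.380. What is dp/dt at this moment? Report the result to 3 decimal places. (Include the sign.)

0.054

Colonization term: c·p·(1−p) = 1.362×0.380×0.6200 = 0.32089.
Extinction term: e·p = 0.26676.
dp/dt = 0.32089 − 0.26676 = 0.05413.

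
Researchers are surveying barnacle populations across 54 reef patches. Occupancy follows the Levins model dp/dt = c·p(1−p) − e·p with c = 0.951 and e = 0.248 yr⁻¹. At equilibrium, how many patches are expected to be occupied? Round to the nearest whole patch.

40

p* = 1 − e/c = 1 − 0.248/0.951 = 0.7392.
Expected occupied patches = N × p* = 54 × 0.7392 = 39.92 ≈ 40.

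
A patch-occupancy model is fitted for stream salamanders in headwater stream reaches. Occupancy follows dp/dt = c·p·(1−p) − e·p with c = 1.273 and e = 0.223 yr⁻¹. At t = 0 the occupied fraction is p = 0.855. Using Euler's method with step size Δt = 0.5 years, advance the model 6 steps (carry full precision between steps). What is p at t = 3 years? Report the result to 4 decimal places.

Update rule: p ← p + [c·p·(1−p) − e·p]·Δt with Δt = 0.5.
p: 0.85500 → 0.83858  (Δp = -0.01642)
p: 0.83858 → 0.83124  (Δp = -0.00734)
p: 0.83124 → 0.82784  (Δp = -0.00339)
p: 0.82784 → 0.82625  (Δp = -0.00159)
p: 0.82625 → 0.82550  (Δp = -0.00075)
p: 0.82550 → 0.82514  (Δp = -0.00036)

0.8251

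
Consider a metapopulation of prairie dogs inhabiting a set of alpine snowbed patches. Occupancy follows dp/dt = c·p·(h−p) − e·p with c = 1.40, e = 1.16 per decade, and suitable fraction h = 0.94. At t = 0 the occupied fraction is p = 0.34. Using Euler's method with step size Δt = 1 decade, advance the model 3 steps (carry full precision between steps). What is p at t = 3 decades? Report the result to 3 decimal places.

0.171

Update rule: p ← p + [c·p·(h−p) − e·p]·Δt with Δt = 1.
p: 0.34000 → 0.23120  (Δp = -0.10880)
p: 0.23120 → 0.19243  (Δp = -0.03877)
p: 0.19243 → 0.17061  (Δp = -0.02182)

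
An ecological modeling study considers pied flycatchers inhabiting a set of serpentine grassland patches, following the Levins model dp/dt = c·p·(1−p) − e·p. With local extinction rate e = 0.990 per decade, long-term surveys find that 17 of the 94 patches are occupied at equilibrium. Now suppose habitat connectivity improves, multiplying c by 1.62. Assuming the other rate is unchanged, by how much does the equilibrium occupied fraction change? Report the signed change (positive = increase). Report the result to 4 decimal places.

0.3135

Observed p* = 17/94 = 0.18085.
Balance c(1−p*) = e gives c = e/(1 − 0.18085) = 0.990/0.81915 = 1.20857.
New p* = 1 − e/c = 1 − 0.99000/1.95788 = 0.49435.
Δp* = 0.49435 − 0.18085 = +0.31350.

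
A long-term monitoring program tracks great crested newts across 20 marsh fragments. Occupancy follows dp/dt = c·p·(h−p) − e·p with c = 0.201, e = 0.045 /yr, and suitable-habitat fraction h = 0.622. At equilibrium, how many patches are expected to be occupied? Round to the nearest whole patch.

8

p* = h − e/c = 0.622 − 0.2239 = 0.3981.
Expected occupied patches = N × p* = 20 × 0.3981 = 7.96 ≈ 8.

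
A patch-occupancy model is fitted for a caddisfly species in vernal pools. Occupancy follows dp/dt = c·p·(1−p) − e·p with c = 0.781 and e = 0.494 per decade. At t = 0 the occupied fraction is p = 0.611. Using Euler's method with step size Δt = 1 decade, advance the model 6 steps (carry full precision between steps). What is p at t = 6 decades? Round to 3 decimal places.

Update rule: p ← p + [c·p·(1−p) − e·p]·Δt with Δt = 1.
step 1: Δp = -0.11621, p = 0.49479
step 2: Δp = -0.04920, p = 0.44559
step 3: Δp = -0.02719, p = 0.41841
step 4: Δp = -0.01664, p = 0.40177
step 5: Δp = -0.01076, p = 0.39101
step 6: Δp = -0.00719, p = 0.38382

0.384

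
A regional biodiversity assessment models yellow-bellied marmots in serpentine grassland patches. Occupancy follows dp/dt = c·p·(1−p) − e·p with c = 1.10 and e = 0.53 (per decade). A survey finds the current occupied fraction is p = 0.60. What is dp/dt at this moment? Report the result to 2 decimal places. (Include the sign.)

Colonization term: c·p·(1−p) = 1.10×0.60×0.4000 = 0.26400.
Extinction term: e·p = 0.31800.
dp/dt = 0.26400 − 0.31800 = -0.05400.

-0.05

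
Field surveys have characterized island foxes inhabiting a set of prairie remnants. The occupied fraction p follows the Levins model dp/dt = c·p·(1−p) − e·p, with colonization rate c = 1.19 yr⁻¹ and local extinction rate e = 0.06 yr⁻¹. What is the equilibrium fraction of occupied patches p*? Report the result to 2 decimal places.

Setting dp/dt = 0 and dividing through by p* gives c·(1−p*) = e.
So p* = 1 − e/c = 1 − 0.06/1.19 = 1 − 0.0504 = 0.9496.

0.95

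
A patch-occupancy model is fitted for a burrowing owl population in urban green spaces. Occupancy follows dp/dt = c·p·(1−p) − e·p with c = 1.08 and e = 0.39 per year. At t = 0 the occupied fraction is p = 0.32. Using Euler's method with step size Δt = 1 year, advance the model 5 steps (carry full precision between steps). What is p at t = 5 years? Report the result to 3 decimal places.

0.633

Update rule: p ← p + [c·p·(1−p) − e·p]·Δt with Δt = 1.
p: 0.32000 → 0.43021  (Δp = +0.11021)
p: 0.43021 → 0.52717  (Δp = +0.09696)
p: 0.52717 → 0.59077  (Δp = +0.06361)
p: 0.59077 → 0.62147  (Δp = +0.03070)
p: 0.62147 → 0.63316  (Δp = +0.01169)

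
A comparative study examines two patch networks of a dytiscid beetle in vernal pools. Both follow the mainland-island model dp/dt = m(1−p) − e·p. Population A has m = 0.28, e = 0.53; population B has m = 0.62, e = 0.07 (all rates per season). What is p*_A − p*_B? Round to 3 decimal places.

-0.553

A: p*_A = m/(m+e) = 0.28/0.8100 = 0.3457.
B: p*_B = 0.62/0.6900 = 0.8986.
p*_A − p*_B = 0.3457 − 0.8986 = -0.5529.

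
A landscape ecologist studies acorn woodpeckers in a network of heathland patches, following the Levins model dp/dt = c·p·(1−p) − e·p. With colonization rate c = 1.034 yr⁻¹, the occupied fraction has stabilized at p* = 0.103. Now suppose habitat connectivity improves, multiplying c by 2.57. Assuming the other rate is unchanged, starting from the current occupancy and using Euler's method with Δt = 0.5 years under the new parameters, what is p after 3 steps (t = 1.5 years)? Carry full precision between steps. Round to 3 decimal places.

0.429

Balance c(1−p*) = e gives e = 1.034×(1 − 0.10300) = 0.92750.
Starting from p₀ = 0.10300; update p ← p + (dp/dt)·Δt with the new parameters.
step 1: Δp = +0.07499, p = 0.17799
step 2: Δp = +0.11186, p = 0.28985
step 3: Δp = +0.13908, p = 0.42893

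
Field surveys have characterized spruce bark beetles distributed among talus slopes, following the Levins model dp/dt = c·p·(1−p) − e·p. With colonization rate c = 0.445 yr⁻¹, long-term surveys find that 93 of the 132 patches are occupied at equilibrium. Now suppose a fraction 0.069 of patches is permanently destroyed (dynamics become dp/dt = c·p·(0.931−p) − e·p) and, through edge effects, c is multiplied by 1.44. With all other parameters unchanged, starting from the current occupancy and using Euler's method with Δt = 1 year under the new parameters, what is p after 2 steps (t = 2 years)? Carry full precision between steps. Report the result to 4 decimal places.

Observed p* = 93/132 = 0.70455.
Balance c(1−p*) = e gives e = 0.445×(1 − 0.70455) = 0.13148.
Starting from p₀ = 0.70455; update p ← p + (dp/dt)·Δt with the new parameters.
t = 1: p = 0.70455 + (+0.00961) = 0.71415
t = 2: p = 0.71415 + (+0.00534) = 0.71949

0.7195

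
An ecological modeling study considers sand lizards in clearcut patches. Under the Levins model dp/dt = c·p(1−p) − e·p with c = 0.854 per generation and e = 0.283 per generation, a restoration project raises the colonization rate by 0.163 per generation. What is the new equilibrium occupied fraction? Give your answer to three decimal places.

Before: p* = 1 − 0.283/0.854 = 0.6686.
After the change, c = 1.017, e = 0.283, so p* = 1 − 0.283/1.017 = 0.7217.

0.722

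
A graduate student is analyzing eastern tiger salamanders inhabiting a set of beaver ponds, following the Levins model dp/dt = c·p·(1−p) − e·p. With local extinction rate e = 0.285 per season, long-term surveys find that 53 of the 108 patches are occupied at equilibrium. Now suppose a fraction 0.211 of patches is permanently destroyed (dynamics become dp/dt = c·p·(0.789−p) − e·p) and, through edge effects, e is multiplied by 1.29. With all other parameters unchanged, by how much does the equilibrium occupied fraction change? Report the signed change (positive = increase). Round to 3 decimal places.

-0.359

Observed p* = 53/108 = 0.49074.
Balance c(1−p*) = e gives c = e/(1 − 0.49074) = 0.285/0.50926 = 0.55964.
New p* = 0.789 − e/c = 0.789 − 0.36765/0.55964 = 0.13206.
Δp* = 0.13206 − 0.49074 = -0.35868.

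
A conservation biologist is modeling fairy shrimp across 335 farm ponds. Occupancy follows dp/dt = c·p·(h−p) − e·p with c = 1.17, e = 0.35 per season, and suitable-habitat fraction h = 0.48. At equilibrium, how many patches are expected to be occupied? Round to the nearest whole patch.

p* = h − e/c = 0.48 − 0.2991 = 0.1809.
Expected occupied patches = N × p* = 335 × 0.1809 = 60.59 ≈ 61.

61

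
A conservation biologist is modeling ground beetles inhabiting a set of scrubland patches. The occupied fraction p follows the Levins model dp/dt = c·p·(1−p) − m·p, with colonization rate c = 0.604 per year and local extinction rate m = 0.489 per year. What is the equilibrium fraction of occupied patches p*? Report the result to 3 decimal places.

0.190

Setting dp/dt = 0 and dividing through by p* gives c·(1−p*) = m.
So p* = 1 − m/c = 1 − 0.489/0.604 = 1 − 0.8096 = 0.1904.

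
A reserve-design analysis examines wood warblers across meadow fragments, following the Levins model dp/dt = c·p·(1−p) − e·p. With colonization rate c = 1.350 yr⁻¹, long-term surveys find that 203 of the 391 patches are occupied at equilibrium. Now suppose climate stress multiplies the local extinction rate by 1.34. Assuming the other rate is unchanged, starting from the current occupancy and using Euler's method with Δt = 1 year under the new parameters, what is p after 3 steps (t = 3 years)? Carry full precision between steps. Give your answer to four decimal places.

0.3666

Observed p* = 203/391 = 0.51918.
Balance c(1−p*) = e gives e = 1.350×(1 − 0.51918) = 0.64910.
Starting from p₀ = 0.51918; update p ← p + (dp/dt)·Δt with the new parameters.
  1  |  dp/dt·Δt = -0.114581  |  p_1 = 0.404600
  2  |  dp/dt·Δt = -0.026708  |  p_2 = 0.377892
  3  |  dp/dt·Δt = -0.011320  |  p_3 = 0.366573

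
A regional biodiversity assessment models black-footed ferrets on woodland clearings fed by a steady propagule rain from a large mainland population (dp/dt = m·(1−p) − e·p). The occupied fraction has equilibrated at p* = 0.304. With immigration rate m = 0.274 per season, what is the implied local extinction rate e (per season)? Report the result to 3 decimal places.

At equilibrium m(1−p*) = e·p*, so e = m(1−p*)/p*.
e = 0.274 × 0.6960 / 0.304 = 0.6273.

0.627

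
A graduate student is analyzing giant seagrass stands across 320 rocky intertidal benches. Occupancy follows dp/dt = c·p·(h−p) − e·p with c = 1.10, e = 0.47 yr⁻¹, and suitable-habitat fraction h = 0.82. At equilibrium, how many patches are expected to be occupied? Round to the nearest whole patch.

126

p* = h − e/c = 0.82 − 0.4273 = 0.3927.
Expected occupied patches = N × p* = 320 × 0.3927 = 125.67 ≈ 126.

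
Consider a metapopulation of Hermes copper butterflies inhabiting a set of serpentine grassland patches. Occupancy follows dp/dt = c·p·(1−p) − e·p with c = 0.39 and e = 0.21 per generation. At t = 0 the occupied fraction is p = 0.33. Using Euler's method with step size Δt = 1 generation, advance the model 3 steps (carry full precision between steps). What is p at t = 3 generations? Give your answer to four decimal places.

Update rule: p ← p + [c·p·(1−p) − e·p]·Δt with Δt = 1.
step 1: Δp = +0.01693, p = 0.34693
step 2: Δp = +0.01551, p = 0.36244
step 3: Δp = +0.01401, p = 0.37644

0.3764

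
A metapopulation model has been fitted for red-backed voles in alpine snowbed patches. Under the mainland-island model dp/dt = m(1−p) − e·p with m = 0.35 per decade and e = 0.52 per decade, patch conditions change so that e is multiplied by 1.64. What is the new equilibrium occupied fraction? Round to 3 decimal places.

0.291

Before: p* = 0.35/(0.35+0.52) = 0.4023.
After: m = 0.35, e = 0.8528; p* = 0.35/1.2028 = 0.2910.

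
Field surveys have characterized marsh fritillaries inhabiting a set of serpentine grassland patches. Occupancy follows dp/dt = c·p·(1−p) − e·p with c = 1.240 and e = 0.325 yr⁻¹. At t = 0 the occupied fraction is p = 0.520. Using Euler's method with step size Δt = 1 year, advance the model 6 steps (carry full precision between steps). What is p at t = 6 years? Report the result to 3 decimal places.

Update rule: p ← p + [c·p·(1−p) − e·p]·Δt with Δt = 1.
t = 1: p = 0.52000 + (+0.14050) = 0.66050
t = 2: p = 0.66050 + (+0.06339) = 0.72390
t = 3: p = 0.72390 + (+0.01257) = 0.73647
t = 4: p = 0.73647 + (+0.00131) = 0.73778
t = 5: p = 0.73778 + (+0.00011) = 0.73789
t = 6: p = 0.73789 + (+0.00001) = 0.73790

0.738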